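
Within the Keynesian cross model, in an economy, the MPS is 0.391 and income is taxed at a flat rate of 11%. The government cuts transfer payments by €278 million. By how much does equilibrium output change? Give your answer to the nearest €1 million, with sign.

MPC = 1 − MPS = 1 − 0.391 = 0.609.
The transfer change shifts disposable income by −€278 million, so first-round consumption changes by c·ΔTR = 0.609 × (−€278 million) = −€169.302 million.
Expenditure multiplier = 1/(1 − c(1−t)) = 1/(1 − 0.609×0.89) = 1/0.45799 ≈ 2.183.
The transfer multiplier is c × k ≈ 1.33, so ΔY = k × (c·ΔTR) = (−€169.302 million) / 0.45799 ≈ −€370 million.

−€370 million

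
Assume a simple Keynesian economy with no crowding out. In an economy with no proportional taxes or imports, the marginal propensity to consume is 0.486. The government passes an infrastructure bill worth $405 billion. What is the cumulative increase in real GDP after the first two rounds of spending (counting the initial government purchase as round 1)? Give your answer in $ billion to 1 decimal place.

$601.8 billion

Round 1 adds ΔG = $405 billion; each later round is MPC = 0.486 times the previous.
After 2 rounds: 405 + 196.83 = ΔG·(1 − c^2)/(1 − c) = 405 × (1 − 0.236196)/0.514 ≈ $601.8 billion.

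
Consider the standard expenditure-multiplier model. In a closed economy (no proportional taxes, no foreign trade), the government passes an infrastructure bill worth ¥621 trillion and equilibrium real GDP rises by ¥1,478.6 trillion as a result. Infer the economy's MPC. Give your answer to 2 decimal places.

0.58

Implied spending multiplier k = ΔY/ΔG = 1,478.6/621 ≈ 2.381.
Since k = 1/(1 − MPC), MPC = 1 − 1/k = 1 − ΔG/ΔY = 1 − 621/1,478.6 ≈ 0.58.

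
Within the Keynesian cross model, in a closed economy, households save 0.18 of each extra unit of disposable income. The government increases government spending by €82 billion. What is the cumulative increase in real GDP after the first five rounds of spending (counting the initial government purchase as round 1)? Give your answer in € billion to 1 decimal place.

€286.7 billion

MPC = 1 − MPS = 1 − 0.18 = 0.82.
Round 1 adds ΔG = €82 billion; each later round is MPC = 0.82 times the previous.
After 5 rounds: 82 + 67.24 + 55.1368 + 45.212176 + 37.07398432 = ΔG·(1 − c^5)/(1 − c) = 82 × (1 − 0.3707398432)/0.18 ≈ €286.7 billion.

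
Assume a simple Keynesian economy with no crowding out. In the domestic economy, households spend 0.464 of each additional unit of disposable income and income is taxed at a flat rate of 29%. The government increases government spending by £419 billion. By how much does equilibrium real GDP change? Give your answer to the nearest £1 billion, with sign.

Government-spending multiplier = 1/(1 − c(1−t)) = 1/(1 − 0.464×0.71) = 1/0.67056 ≈ 1.491.
ΔY = k × ΔG = (+£419 billion) / 0.67056 ≈ +£625 billion.

+£625 billion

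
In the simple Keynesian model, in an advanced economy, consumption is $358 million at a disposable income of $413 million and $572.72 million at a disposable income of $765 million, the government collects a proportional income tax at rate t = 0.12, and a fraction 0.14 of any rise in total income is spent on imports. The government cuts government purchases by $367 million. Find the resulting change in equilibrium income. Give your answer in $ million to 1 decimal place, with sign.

MPC = ΔC/ΔYd = (572.72 − 358)/(765 − 413) = 214.72/352 = 0.61.
Expenditure multiplier = 1/(1 − c(1−t) + m) = 1/(1 − 0.61×0.88 + 0.14) = 1/0.6032 ≈ 1.658.
ΔY = k × ΔG = (−$367 million) / 0.6032 ≈ −$608.4 million.

−$608.4 million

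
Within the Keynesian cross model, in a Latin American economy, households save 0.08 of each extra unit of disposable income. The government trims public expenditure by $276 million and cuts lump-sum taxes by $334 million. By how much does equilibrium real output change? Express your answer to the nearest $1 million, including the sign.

+$391 million

MPC = 1 − MPS = 1 − 0.08 = 0.92.
Expenditure multiplier = 1/(1 − MPC) = 1/(1 − 0.92) = 1/0.08 = 12.5.
ΔG contributes k·ΔG = (−$276 million) / 0.08 = −$3,450 million.
ΔT of −$334 million changes first-round spending by −c·ΔT = +$307.28 million, contributing k·(−c·ΔT) = (+$307.28 million) / 0.08 = +$3,841 million.
Net ΔY = k(ΔG − c·ΔT) = (+$31.28 million) / 0.08 = +$391 million.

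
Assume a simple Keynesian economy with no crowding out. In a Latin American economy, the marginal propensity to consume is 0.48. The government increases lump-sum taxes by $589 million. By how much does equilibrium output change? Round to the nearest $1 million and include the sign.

A lump-sum tax change of +$589 million shifts disposable income by −$589 million; first-round consumption changes by −c × ΔT = −0.48 × (+$589 million) = −$282.72 million.
Expenditure multiplier = 1/(1 − MPC) = 1/(1 − 0.48) = 1/0.52 ≈ 1.923.
The tax multiplier is −c × k ≈ −0.923, so ΔY = k × (−c·ΔT) = (−$282.72 million) / 0.52 ≈ −$544 million.

−$544 million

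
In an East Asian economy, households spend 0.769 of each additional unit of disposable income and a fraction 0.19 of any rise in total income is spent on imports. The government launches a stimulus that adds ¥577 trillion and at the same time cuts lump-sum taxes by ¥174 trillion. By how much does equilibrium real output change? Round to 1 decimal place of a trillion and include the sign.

+¥1,688.4 trillion

Expenditure multiplier = 1/(1 − c + m) = 1/(1 − 0.769 + 0.19) = 1/0.421 ≈ 2.375.
ΔG contributes k·ΔG = (+¥577 trillion) / 0.421 ≈ +¥1,370.5 trillion.
ΔT of −¥174 trillion changes first-round spending by −c·ΔT = +¥133.806 trillion, contributing k·(−c·ΔT) = (+¥133.806 trillion) / 0.421 ≈ +¥317.8 trillion.
Net ΔY = k(ΔG − c·ΔT) = (+¥710.806 trillion) / 0.421 ≈ +¥1,688.4 trillion.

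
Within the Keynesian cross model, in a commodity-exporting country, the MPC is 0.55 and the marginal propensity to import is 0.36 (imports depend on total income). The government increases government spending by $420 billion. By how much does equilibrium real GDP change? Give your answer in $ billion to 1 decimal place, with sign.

Government-spending multiplier = 1/(1 − c + m) = 1/(1 − 0.55 + 0.36) = 1/0.81 ≈ 1.235.
ΔY = k × ΔG = (+$420 billion) / 0.81 ≈ +$518.5 billion.

+$518.5 billion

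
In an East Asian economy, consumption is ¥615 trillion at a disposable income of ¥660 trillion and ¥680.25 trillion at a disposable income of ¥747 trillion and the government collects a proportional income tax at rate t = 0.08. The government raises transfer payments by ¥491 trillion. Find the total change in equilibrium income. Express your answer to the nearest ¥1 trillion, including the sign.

MPC = ΔC/ΔYd = (680.25 − 615)/(747 − 660) = 65.25/87 = 0.75.
The transfer change shifts disposable income by +¥491 trillion, so first-round consumption changes by c·ΔTR = 0.75 × (+¥491 trillion) = +¥368.25 trillion.
Expenditure multiplier = 1/(1 − c(1−t)) = 1/(1 − 0.75×0.92) = 1/0.31 ≈ 3.226.
The transfer multiplier is c × k ≈ 2.419, so ΔY = k × (c·ΔTR) = (+¥368.25 trillion) / 0.31 ≈ +¥1,188 trillion.

+¥1,188 trillion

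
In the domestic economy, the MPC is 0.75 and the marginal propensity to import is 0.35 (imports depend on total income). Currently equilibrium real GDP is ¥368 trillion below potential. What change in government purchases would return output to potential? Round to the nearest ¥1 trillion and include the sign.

+¥221 trillion

Spending multiplier = 1/(1 − c + m) = 1/(1 − 0.75 + 0.35) = 1/0.6 ≈ 1.667.
Need ΔY = +¥368 trillion, so ΔG = ΔY/k = (+¥368 trillion) × 0.6 ≈ +¥221 trillion.
The government should increase government purchases by ¥221 trillion.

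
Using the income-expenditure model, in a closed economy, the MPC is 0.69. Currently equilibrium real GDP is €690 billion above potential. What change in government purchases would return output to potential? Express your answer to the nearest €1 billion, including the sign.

−€214 billion

Spending multiplier = 1/(1 − MPC) = 1/(1 − 0.69) = 1/0.31 ≈ 3.226.
Need ΔY = −€690 billion, so ΔG = ΔY/k = (−€690 billion) × 0.31 ≈ −€214 billion.
The government should cut government purchases by €214 billion.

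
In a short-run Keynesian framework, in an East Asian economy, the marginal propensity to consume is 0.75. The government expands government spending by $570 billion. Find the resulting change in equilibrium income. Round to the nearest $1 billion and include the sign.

+$2,280 billion

Government-spending multiplier = 1/(1 − MPC) = 1/(1 − 0.75) = 1/0.25 = 4.
ΔY = k × ΔG = (+$570 billion) / 0.25 = +$2,280 billion.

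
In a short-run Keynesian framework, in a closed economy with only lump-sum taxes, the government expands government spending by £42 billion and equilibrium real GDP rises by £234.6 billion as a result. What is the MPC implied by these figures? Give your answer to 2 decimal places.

Implied spending multiplier k = ΔY/ΔG = 234.6/42 ≈ 5.5857.
Since k = 1/(1 − MPC), MPC = 1 − 1/k = 1 − ΔG/ΔY = 1 − 42/234.6 ≈ 0.82.

0.82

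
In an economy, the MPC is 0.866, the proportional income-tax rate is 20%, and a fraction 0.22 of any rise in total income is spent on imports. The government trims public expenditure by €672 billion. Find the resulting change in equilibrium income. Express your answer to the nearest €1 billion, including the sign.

−€1,275 billion

Expenditure multiplier = 1/(1 − c(1−t) + m) = 1/(1 − 0.866×0.8 + 0.22) = 1/0.5272 ≈ 1.897.
ΔY = k × ΔG = (−€672 billion) / 0.5272 ≈ −€1,275 billion.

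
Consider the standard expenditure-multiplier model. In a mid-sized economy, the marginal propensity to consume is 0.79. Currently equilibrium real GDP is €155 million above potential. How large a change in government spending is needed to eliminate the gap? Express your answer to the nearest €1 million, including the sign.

Spending multiplier = 1/(1 − MPC) = 1/(1 − 0.79) = 1/0.21 ≈ 4.762.
Need ΔY = −€155 million, so ΔG = ΔY/k = (−€155 million) × 0.21 ≈ −€33 million.
The government should cut government spending by €33 million.

−€33 million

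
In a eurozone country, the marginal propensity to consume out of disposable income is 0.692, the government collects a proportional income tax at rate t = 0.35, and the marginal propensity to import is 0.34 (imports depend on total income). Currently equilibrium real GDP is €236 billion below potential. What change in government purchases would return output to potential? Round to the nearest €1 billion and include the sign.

+€210 billion

Spending multiplier = 1/(1 − c(1−t) + m) = 1/(1 − 0.692×0.65 + 0.34) = 1/0.8902 ≈ 1.123.
Need ΔY = +€236 billion, so ΔG = ΔY/k = (+€236 billion) × 0.8902 ≈ +€210 billion.
The government should increase government purchases by €210 billion.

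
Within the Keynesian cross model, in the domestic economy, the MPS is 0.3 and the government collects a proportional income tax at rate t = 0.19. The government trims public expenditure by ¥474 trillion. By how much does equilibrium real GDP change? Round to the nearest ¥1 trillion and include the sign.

−¥1,095 trillion

MPC = 1 − MPS = 1 − 0.3 = 0.7.
Spending multiplier = 1/(1 − c(1−t)) = 1/(1 − 0.7×0.81) = 1/0.433 ≈ 2.309.
ΔY = k × ΔG = (−¥474 trillion) / 0.433 ≈ −¥1,095 trillion.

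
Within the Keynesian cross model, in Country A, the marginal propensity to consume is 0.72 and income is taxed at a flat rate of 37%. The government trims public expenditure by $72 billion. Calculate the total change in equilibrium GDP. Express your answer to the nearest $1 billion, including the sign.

−$132 billion

Government-spending multiplier = 1/(1 − c(1−t)) = 1/(1 − 0.72×0.63) = 1/0.5464 ≈ 1.83.
ΔY = k × ΔG = (−$72 billion) / 0.5464 ≈ −$132 billion.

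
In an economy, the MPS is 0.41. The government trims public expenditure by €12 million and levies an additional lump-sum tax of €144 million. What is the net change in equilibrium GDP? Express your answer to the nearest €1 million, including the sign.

−€236 million

MPC = 1 − MPS = 1 − 0.41 = 0.59.
Expenditure multiplier = 1/(1 − MPC) = 1/(1 − 0.59) = 1/0.41 ≈ 2.439.
ΔG contributes k·ΔG = (−€12 million) / 0.41 ≈ −€29.3 million.
ΔT of +€144 million changes first-round spending by −c·ΔT = −€84.96 million, contributing k·(−c·ΔT) = (−€84.96 million) / 0.41 ≈ −€207.2 million.
Net ΔY = k(ΔG − c·ΔT) = (−€96.96 million) / 0.41 ≈ −€236 million.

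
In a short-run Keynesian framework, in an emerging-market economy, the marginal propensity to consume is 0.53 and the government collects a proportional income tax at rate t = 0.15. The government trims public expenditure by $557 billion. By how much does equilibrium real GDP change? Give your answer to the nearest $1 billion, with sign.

Government-spending multiplier = 1/(1 − c(1−t)) = 1/(1 − 0.53×0.85) = 1/0.5495 ≈ 1.82.
ΔY = k × ΔG = (−$557 billion) / 0.5495 ≈ −$1,014 billion.

−$1,014 billion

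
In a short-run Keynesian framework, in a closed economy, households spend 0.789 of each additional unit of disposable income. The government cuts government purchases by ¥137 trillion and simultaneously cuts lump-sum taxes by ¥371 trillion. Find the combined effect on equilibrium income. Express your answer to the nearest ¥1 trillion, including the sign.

+¥738 trillion

Expenditure multiplier = 1/(1 − MPC) = 1/(1 − 0.789) = 1/0.211 ≈ 4.739.
ΔG contributes k·ΔG = (−¥137 trillion) / 0.211 ≈ −¥649.3 trillion.
ΔT of −¥371 trillion changes first-round spending by −c·ΔT = +¥292.719 trillion, contributing k·(−c·ΔT) = (+¥292.719 trillion) / 0.211 ≈ +¥1,387.3 trillion.
Net ΔY = k(ΔG − c·ΔT) = (+¥155.719 trillion) / 0.211 ≈ +¥738 trillion.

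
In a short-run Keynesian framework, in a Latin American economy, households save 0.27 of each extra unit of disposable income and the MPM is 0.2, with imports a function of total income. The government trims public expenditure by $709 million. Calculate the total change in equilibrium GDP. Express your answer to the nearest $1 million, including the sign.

−$1,509 million

MPC = 1 − MPS = 1 − 0.27 = 0.73.
Expenditure multiplier = 1/(1 − c + m) = 1/(1 − 0.73 + 0.2) = 1/0.47 ≈ 2.128.
ΔY = k × ΔG = (−$709 million) / 0.47 ≈ −$1,509 million.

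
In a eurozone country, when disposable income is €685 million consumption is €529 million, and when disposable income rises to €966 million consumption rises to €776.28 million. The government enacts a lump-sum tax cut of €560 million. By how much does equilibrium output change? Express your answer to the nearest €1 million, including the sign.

+€4,107 million

MPC = ΔC/ΔYd = (776.28 − 529)/(966 − 685) = 247.28/281 = 0.88.
A lump-sum tax change of −€560 million shifts disposable income by +€560 million; first-round consumption changes by −c × ΔT = −0.88 × (−€560 million) = +€492.8 million.
Expenditure multiplier = 1/(1 − MPC) = 1/(1 − 0.88) = 1/0.12 ≈ 8.333.
The tax multiplier is −c × k ≈ −7.333, so ΔY = k × (−c·ΔT) = (+€492.8 million) / 0.12 ≈ +€4,107 million.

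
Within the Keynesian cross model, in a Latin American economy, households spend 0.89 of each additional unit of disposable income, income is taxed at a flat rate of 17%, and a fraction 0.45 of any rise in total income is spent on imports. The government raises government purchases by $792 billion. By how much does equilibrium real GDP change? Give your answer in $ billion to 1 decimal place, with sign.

Spending multiplier = 1/(1 − c(1−t) + m) = 1/(1 − 0.89×0.83 + 0.45) = 1/0.7113 ≈ 1.406.
ΔY = k × ΔG = (+$792 billion) / 0.7113 ≈ +$1,113.5 billion.

+$1,113.5 billion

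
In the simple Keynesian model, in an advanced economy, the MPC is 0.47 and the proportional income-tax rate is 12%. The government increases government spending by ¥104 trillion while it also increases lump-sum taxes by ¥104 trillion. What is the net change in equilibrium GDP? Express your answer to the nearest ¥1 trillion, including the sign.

Expenditure multiplier = 1/(1 − c(1−t)) = 1/(1 − 0.47×0.88) = 1/0.5864 ≈ 1.705.
ΔG contributes k·ΔG = (+¥104 trillion) / 0.5864 ≈ +¥177.4 trillion.
ΔT of +¥104 trillion changes first-round spending by −c·ΔT = −¥48.88 trillion, contributing k·(−c·ΔT) = (−¥48.88 trillion) / 0.5864 ≈ −¥83.4 trillion.
Net ΔY = k(ΔG − c·ΔT) = (+¥55.12 trillion) / 0.5864 ≈ +¥94 trillion.

+¥94 trillion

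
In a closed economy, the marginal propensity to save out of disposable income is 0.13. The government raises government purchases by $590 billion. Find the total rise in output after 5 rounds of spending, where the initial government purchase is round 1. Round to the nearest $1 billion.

MPC = 1 − MPS = 1 − 0.13 = 0.87.
Round 1 adds ΔG = $590 billion; each later round is MPC = 0.87 times the previous.
After 5 rounds: 590 + 513.3 + 446.571 + 388.51677 + 338.0095899 = ΔG·(1 − c^5)/(1 − c) = 590 × (1 − 0.4984209207)/0.13 ≈ $2,276 billion.

$2,276 billion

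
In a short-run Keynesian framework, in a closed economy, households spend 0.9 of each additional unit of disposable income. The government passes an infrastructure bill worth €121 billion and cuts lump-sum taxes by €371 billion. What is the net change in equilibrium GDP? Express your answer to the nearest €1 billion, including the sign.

+€4,549 billion

Expenditure multiplier = 1/(1 − MPC) = 1/(1 − 0.9) = 1/0.1 = 10.
ΔG contributes k·ΔG = (+€121 billion) / 0.1 = +€1,210 billion.
ΔT of −€371 billion changes first-round spending by −c·ΔT = +€333.9 billion, contributing k·(−c·ΔT) = (+€333.9 billion) / 0.1 = +€3,339 billion.
Net ΔY = k(ΔG − c·ΔT) = (+€454.9 billion) / 0.1 = +€4,549 billion.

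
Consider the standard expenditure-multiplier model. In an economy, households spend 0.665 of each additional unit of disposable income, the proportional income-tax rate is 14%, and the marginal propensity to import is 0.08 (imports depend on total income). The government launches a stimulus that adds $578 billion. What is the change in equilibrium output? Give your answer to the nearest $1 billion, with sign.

+$1,138 billion

Expenditure multiplier = 1/(1 − c(1−t) + m) = 1/(1 − 0.665×0.86 + 0.08) = 1/0.5081 ≈ 1.968.
ΔY = k × ΔG = (+$578 billion) / 0.5081 ≈ +$1,138 billion.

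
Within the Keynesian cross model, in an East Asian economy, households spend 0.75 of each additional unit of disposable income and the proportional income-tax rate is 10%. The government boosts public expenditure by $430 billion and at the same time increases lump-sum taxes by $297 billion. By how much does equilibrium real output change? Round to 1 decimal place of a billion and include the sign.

Expenditure multiplier = 1/(1 − c(1−t)) = 1/(1 − 0.75×0.9) = 1/0.325 ≈ 3.077.
ΔG contributes k·ΔG = (+$430 billion) / 0.325 ≈ +$1,323.1 billion.
ΔT of +$297 billion changes first-round spending by −c·ΔT = −$222.75 billion, contributing k·(−c·ΔT) = (−$222.75 billion) / 0.325 ≈ −$685.4 billion.
Net ΔY = k(ΔG − c·ΔT) = (+$207.25 billion) / 0.325 ≈ +$637.7 billion.

+$637.7 billion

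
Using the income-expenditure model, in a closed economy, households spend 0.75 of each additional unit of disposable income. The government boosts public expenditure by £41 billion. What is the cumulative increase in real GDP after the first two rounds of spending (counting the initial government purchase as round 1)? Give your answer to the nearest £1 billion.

£72 billion

Round 1 adds ΔG = £41 billion; each later round is MPC = 0.75 times the previous.
After 2 rounds: 41 + 30.75 = ΔG·(1 − c^2)/(1 − c) = 41 × (1 − 0.5625)/0.25 ≈ £72 billion.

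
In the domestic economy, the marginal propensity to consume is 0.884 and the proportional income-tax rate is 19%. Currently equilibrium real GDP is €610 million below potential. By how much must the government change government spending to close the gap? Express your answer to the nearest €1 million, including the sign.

+€173 million

Spending multiplier = 1/(1 − c(1−t)) = 1/(1 − 0.884×0.81) = 1/0.28396 ≈ 3.522.
Need ΔY = +€610 million, so ΔG = ΔY/k = (+€610 million) × 0.28396 ≈ +€173 million.
The government should increase government spending by €173 million.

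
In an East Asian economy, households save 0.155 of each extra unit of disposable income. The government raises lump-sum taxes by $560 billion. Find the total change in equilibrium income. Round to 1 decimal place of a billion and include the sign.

MPC = 1 − MPS = 1 − 0.155 = 0.845.
A lump-sum tax change of +$560 billion shifts disposable income by −$560 billion; first-round consumption changes by −c × ΔT = −0.845 × (+$560 billion) = −$473.2 billion.
Expenditure multiplier = 1/(1 − MPC) = 1/(1 − 0.845) = 1/0.155 ≈ 6.452.
The tax multiplier is −c × k ≈ −5.452, so ΔY = k × (−c·ΔT) = (−$473.2 billion) / 0.155 ≈ −$3,052.9 billion.

−$3,052.9 billion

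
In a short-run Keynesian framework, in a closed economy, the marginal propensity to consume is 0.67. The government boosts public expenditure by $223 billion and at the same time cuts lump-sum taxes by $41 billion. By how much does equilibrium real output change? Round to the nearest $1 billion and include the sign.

Expenditure multiplier = 1/(1 − MPC) = 1/(1 − 0.67) = 1/0.33 ≈ 3.03.
ΔG contributes k·ΔG = (+$223 billion) / 0.33 ≈ +$675.8 billion.
ΔT of −$41 billion changes first-round spending by −c·ΔT = +$27.47 billion, contributing k·(−c·ΔT) = (+$27.47 billion) / 0.33 ≈ +$83.2 billion.
Net ΔY = k(ΔG − c·ΔT) = (+$250.47 billion) / 0.33 = +$759 billion.

+$759 billion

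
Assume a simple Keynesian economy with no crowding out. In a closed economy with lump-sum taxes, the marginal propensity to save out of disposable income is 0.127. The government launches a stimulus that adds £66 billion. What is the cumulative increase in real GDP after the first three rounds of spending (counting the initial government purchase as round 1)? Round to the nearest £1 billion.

MPC = 1 − MPS = 1 − 0.127 = 0.873.
Round 1 adds ΔG = £66 billion; each later round is MPC = 0.873 times the previous.
After 3 rounds: 66 + 57.618 + 50.300514 = ΔG·(1 − c^3)/(1 − c) = 66 × (1 − 0.665338617)/0.127 ≈ £174 billion.

£174 billion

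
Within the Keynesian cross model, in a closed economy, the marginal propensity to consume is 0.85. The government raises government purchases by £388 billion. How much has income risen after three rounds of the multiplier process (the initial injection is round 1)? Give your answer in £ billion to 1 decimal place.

Round 1 adds ΔG = £388 billion; each later round is MPC = 0.85 times the previous.
After 3 rounds: 388 + 329.8 + 280.33 = ΔG·(1 − c^3)/(1 − c) = 388 × (1 − 0.614125)/0.15 ≈ £998.1 billion.

£998.1 billion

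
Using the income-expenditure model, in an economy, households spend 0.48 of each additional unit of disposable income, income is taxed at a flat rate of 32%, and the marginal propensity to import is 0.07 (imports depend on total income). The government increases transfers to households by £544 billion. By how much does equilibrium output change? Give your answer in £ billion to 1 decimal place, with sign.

The transfer change shifts disposable income by +£544 billion, so first-round consumption changes by c·ΔTR = 0.48 × (+£544 billion) = +£261.12 billion.
Expenditure multiplier = 1/(1 − c(1−t) + m) = 1/(1 − 0.48×0.68 + 0.07) = 1/0.7436 ≈ 1.345.
The transfer multiplier is c × k ≈ 0.646, so ΔY = k × (c·ΔTR) = (+£261.12 billion) / 0.7436 ≈ +£351.2 billion.

+£351.2 billion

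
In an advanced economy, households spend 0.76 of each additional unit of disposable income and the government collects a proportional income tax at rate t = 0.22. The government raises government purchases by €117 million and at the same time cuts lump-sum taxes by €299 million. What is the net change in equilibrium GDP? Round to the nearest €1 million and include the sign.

Expenditure multiplier = 1/(1 − c(1−t)) = 1/(1 − 0.76×0.78) = 1/0.4072 ≈ 2.456.
ΔG contributes k·ΔG = (+€117 million) / 0.4072 ≈ +€287.3 million.
ΔT of −€299 million changes first-round spending by −c·ΔT = +€227.24 million, contributing k·(−c·ΔT) = (+€227.24 million) / 0.4072 ≈ +€558.1 million.
Net ΔY = k(ΔG − c·ΔT) = (+€344.24 million) / 0.4072 ≈ +€845 million.

+€845 million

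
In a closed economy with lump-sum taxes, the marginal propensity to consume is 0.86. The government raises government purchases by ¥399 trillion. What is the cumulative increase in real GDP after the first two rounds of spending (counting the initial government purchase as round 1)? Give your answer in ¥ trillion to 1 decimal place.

¥742.1 trillion

Round 1 adds ΔG = ¥399 trillion; each later round is MPC = 0.86 times the previous.
After 2 rounds: 399 + 343.14 = ΔG·(1 − c^2)/(1 − c) = 399 × (1 − 0.7396)/0.14 ≈ ¥742.1 trillion.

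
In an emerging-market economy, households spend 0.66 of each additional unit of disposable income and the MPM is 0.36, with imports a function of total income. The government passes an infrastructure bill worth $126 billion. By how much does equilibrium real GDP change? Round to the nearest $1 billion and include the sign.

+$180 billion

Expenditure multiplier = 1/(1 − c + m) = 1/(1 − 0.66 + 0.36) = 1/0.7 ≈ 1.429.
ΔY = k × ΔG = (+$126 billion) / 0.7 = +$180 billion.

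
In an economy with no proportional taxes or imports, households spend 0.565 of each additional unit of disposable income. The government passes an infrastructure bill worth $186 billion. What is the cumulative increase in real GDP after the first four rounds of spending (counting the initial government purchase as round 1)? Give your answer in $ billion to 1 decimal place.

Round 1 adds ΔG = $186 billion; each later round is MPC = 0.565 times the previous.
After 4 rounds: 186 + 105.09 + 59.37585 + 33.54735525 = ΔG·(1 − c^4)/(1 − c) = 186 × (1 − 0.101904600625)/0.435 ≈ $384 billion.

$384.0 billion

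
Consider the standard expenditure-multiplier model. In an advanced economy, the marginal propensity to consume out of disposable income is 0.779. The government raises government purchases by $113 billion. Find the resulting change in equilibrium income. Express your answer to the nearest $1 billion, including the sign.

Expenditure multiplier = 1/(1 − MPC) = 1/(1 − 0.779) = 1/0.221 ≈ 4.525.
ΔY = k × ΔG = (+$113 billion) / 0.221 ≈ +$511 billion.

+$511 billion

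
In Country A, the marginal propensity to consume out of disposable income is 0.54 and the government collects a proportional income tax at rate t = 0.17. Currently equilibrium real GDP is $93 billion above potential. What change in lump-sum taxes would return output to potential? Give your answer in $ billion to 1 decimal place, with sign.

Spending multiplier = 1/(1 − c(1−t)) = 1/(1 − 0.54×0.83) = 1/0.5518 ≈ 1.812.
Tax multiplier = −c·k = −0.54/0.5518 ≈ −0.979. Need ΔY = −$93 billion, so ΔT = ΔY/(−c·k) = −(−$93 billion) × 0.5518 / 0.54 ≈ +$95 billion.
The government should raise lump-sum taxes by $95 billion.

+$95.0 billion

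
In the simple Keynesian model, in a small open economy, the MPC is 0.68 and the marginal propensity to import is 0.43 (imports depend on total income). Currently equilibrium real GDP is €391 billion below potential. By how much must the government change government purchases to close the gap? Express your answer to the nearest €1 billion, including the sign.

Spending multiplier = 1/(1 − c + m) = 1/(1 − 0.68 + 0.43) = 1/0.75 ≈ 1.333.
Need ΔY = +€391 billion, so ΔG = ΔY/k = (+€391 billion) × 0.75 ≈ +€293 billion.
The government should increase government purchases by €293 billion.

+€293 billion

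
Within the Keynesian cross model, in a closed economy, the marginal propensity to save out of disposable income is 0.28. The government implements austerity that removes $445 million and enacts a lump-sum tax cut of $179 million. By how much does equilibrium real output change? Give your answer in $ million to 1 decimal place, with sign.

−$1,129.0 million

MPC = 1 − MPS = 1 − 0.28 = 0.72.
Expenditure multiplier = 1/(1 − MPC) = 1/(1 − 0.72) = 1/0.28 ≈ 3.571.
ΔG contributes k·ΔG = (−$445 million) / 0.28 ≈ −$1,589.3 million.
ΔT of −$179 million changes first-round spending by −c·ΔT = +$128.88 million, contributing k·(−c·ΔT) = (+$128.88 million) / 0.28 ≈ +$460.3 million.
Net ΔY = k(ΔG − c·ΔT) = (−$316.12 million) / 0.28 = −$1,129 million.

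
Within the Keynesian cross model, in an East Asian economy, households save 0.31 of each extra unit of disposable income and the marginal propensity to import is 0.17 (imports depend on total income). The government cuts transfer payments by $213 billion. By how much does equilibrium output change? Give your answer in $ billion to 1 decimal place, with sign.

MPC = 1 − MPS = 1 − 0.31 = 0.69.
The transfer change shifts disposable income by −$213 billion, so first-round consumption changes by c·ΔTR = 0.69 × (−$213 billion) = −$146.97 billion.
Expenditure multiplier = 1/(1 − c + m) = 1/(1 − 0.69 + 0.17) = 1/0.48 ≈ 2.083.
The transfer multiplier is c × k ≈ 1.438, so ΔY = k × (c·ΔTR) = (−$146.97 billion) / 0.48 ≈ −$306.2 billion.

−$306.2 billion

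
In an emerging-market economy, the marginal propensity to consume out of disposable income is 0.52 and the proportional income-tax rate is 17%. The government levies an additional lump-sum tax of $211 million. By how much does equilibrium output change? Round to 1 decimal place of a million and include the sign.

−$193.0 million

A lump-sum tax change of +$211 million shifts disposable income by −$211 million; first-round consumption changes by −c × ΔT = −0.52 × (+$211 million) = −$109.72 million.
Expenditure multiplier = 1/(1 − c(1−t)) = 1/(1 − 0.52×0.83) = 1/0.5684 ≈ 1.759.
The tax multiplier is −c × k ≈ −0.915, so ΔY = k × (−c·ΔT) = (−$109.72 million) / 0.5684 ≈ −$193 million.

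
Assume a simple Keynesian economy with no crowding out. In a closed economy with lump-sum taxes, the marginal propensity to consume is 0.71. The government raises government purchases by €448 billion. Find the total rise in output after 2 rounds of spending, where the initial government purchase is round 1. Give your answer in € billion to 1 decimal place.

Round 1 adds ΔG = €448 billion; each later round is MPC = 0.71 times the previous.
After 2 rounds: 448 + 318.08 = ΔG·(1 − c^2)/(1 − c) = 448 × (1 − 0.5041)/0.29 ≈ €766.1 billion.

€766.1 billion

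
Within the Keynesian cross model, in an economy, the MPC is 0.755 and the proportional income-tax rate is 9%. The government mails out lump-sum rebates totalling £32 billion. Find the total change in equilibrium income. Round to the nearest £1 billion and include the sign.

+£77 billion

A lump-sum tax change of −£32 billion shifts disposable income by +£32 billion; first-round consumption changes by −c × ΔT = −0.755 × (−£32 billion) = +£24.16 billion.
Expenditure multiplier = 1/(1 − c(1−t)) = 1/(1 − 0.755×0.91) = 1/0.31295 ≈ 3.195.
The tax multiplier is −c × k ≈ −2.413, so ΔY = k × (−c·ΔT) = (+£24.16 billion) / 0.31295 ≈ +£77 billion.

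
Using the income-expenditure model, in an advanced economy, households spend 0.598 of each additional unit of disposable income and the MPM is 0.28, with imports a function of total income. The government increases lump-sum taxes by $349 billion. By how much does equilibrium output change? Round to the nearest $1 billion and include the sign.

−$306 billion

A lump-sum tax change of +$349 billion shifts disposable income by −$349 billion; first-round consumption changes by −c × ΔT = −0.598 × (+$349 billion) = −$208.702 billion.
Expenditure multiplier = 1/(1 − c + m) = 1/(1 − 0.598 + 0.28) = 1/0.682 ≈ 1.466.
The tax multiplier is −c × k ≈ −0.877, so ΔY = k × (−c·ΔT) = (−$208.702 billion) / 0.682 ≈ −$306 billion.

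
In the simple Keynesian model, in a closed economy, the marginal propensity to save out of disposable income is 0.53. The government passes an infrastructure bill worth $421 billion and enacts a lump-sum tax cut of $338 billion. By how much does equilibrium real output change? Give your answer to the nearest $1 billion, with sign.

+$1,094 billion

MPC = 1 − MPS = 1 − 0.53 = 0.47.
Expenditure multiplier = 1/(1 − MPC) = 1/(1 − 0.47) = 1/0.53 ≈ 1.887.
ΔG contributes k·ΔG = (+$421 billion) / 0.53 ≈ +$794.3 billion.
ΔT of −$338 billion changes first-round spending by −c·ΔT = +$158.86 billion, contributing k·(−c·ΔT) = (+$158.86 billion) / 0.53 ≈ +$299.7 billion.
Net ΔY = k(ΔG − c·ΔT) = (+$579.86 billion) / 0.53 ≈ +$1,094 billion.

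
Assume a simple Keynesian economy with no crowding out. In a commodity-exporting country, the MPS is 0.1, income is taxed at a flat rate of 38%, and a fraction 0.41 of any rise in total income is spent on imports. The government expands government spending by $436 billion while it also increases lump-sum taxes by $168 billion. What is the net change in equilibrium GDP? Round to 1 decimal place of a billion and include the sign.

MPC = 1 − MPS = 1 − 0.1 = 0.9.
Expenditure multiplier = 1/(1 − c(1−t) + m) = 1/(1 − 0.9×0.62 + 0.41) = 1/0.852 ≈ 1.174.
ΔG contributes k·ΔG = (+$436 billion) / 0.852 ≈ +$511.7 billion.
ΔT of +$168 billion changes first-round spending by −c·ΔT = −$151.2 billion, contributing k·(−c·ΔT) = (−$151.2 billion) / 0.852 ≈ −$177.5 billion.
Net ΔY = k(ΔG − c·ΔT) = (+$284.8 billion) / 0.852 ≈ +$334.3 billion.

+$334.3 billion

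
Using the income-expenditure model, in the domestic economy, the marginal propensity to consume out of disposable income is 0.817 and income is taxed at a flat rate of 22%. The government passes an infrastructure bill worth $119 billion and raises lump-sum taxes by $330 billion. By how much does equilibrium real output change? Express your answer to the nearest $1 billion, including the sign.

−$415 billion

Expenditure multiplier = 1/(1 − c(1−t)) = 1/(1 − 0.817×0.78) = 1/0.36274 ≈ 2.757.
ΔG contributes k·ΔG = (+$119 billion) / 0.36274 ≈ +$328.1 billion.
ΔT of +$330 billion changes first-round spending by −c·ΔT = −$269.61 billion, contributing k·(−c·ΔT) = (−$269.61 billion) / 0.36274 ≈ −$743.3 billion.
Net ΔY = k(ΔG − c·ΔT) = (−$150.61 billion) / 0.36274 ≈ −$415 billion.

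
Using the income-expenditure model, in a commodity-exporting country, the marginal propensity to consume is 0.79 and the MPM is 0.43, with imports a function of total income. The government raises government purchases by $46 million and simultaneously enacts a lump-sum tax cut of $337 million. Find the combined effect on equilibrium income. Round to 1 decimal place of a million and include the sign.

Expenditure multiplier = 1/(1 − c + m) = 1/(1 − 0.79 + 0.43) = 1/0.64 ≈ 1.563.
ΔG contributes k·ΔG = (+$46 million) / 0.64 ≈ +$71.9 million.
ΔT of −$337 million changes first-round spending by −c·ΔT = +$266.23 million, contributing k·(−c·ΔT) = (+$266.23 million) / 0.64 ≈ +$416 million.
Net ΔY = k(ΔG − c·ΔT) = (+$312.23 million) / 0.64 ≈ +$487.9 million.

+$487.9 million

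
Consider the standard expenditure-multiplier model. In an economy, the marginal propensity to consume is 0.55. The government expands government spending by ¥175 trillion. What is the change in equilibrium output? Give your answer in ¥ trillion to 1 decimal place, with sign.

+¥388.9 trillion

Spending multiplier = 1/(1 − MPC) = 1/(1 − 0.55) = 1/0.45 ≈ 2.222.
ΔY = k × ΔG = (+¥175 trillion) / 0.45 ≈ +¥388.9 trillion.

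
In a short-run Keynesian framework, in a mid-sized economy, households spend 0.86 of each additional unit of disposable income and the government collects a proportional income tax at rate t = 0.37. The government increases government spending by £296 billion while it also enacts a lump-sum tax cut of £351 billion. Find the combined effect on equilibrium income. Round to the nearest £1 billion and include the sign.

+£1,305 billion

Expenditure multiplier = 1/(1 − c(1−t)) = 1/(1 − 0.86×0.63) = 1/0.4582 ≈ 2.182.
ΔG contributes k·ΔG = (+£296 billion) / 0.4582 ≈ +£646 billion.
ΔT of −£351 billion changes first-round spending by −c·ΔT = +£301.86 billion, contributing k·(−c·ΔT) = (+£301.86 billion) / 0.4582 ≈ +£658.8 billion.
Net ΔY = k(ΔG − c·ΔT) = (+£597.86 billion) / 0.4582 ≈ +£1,305 billion.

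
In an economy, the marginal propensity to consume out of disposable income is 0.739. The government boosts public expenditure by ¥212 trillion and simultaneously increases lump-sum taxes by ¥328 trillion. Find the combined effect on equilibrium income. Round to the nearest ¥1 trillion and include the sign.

Expenditure multiplier = 1/(1 − MPC) = 1/(1 − 0.739) = 1/0.261 ≈ 3.831.
ΔG contributes k·ΔG = (+¥212 trillion) / 0.261 ≈ +¥812.3 trillion.
ΔT of +¥328 trillion changes first-round spending by −c·ΔT = −¥242.392 trillion, contributing k·(−c·ΔT) = (−¥242.392 trillion) / 0.261 ≈ −¥928.7 trillion.
Net ΔY = k(ΔG − c·ΔT) = (−¥30.392 trillion) / 0.261 ≈ −¥116 trillion.

−¥116 trillion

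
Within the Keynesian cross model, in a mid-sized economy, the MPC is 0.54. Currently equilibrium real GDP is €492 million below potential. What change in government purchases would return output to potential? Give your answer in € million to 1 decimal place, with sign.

Spending multiplier = 1/(1 − MPC) = 1/(1 − 0.54) = 1/0.46 ≈ 2.174.
Need ΔY = +€492 million, so ΔG = ΔY/k = (+€492 million) × 0.46 ≈ +€226.3 million.
The government should increase government purchases by €226.3 million.

+€226.3 million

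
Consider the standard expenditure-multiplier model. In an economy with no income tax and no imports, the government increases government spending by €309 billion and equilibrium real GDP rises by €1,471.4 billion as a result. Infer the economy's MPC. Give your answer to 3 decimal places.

0.790

Implied spending multiplier k = ΔY/ΔG = 1,471.4/309 ≈ 4.7618.
Since k = 1/(1 − MPC), MPC = 1 − 1/k = 1 − ΔG/ΔY = 1 − 309/1,471.4 ≈ 0.790.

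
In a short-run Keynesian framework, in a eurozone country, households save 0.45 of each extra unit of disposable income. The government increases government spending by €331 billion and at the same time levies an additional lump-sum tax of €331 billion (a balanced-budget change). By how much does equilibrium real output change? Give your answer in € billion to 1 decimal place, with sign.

MPC = 1 − MPS = 1 − 0.45 = 0.55.
Expenditure multiplier = 1/(1 − MPC) = 1/(1 − 0.55) = 1/0.45 ≈ 2.222.
ΔG contributes k·ΔG = (+€331 billion) / 0.45 ≈ +€735.6 billion.
ΔT of +€331 billion changes first-round spending by −c·ΔT = −€182.05 billion, contributing k·(−c·ΔT) = (−€182.05 billion) / 0.45 ≈ −€404.6 billion.
With ΔG = ΔT and no other leakages, the balanced-budget multiplier is 1, so ΔY = ΔG = +€331 billion.

+€331.0 billion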